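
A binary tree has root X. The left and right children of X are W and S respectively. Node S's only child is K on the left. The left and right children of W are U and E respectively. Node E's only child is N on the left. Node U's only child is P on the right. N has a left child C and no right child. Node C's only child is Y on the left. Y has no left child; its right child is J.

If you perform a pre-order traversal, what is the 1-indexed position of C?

7

Pre-order visits the node, then its left subtree, then its right subtree.
Visit X.
At X: go left to W.
  Visit W.
  At W: go left to U.
    Visit U.
    At U: no left child.
    At U: go right to P.
      P is a leaf — visit P.
  At W: go right to E.
    Visit E.
    At E: go left to N.
      Visit N.
      At N: go left to C.
        Visit C.
        At C: go left to Y.
          Visit Y.
          At Y: no left child.
          At Y: go right to J.
            J is a leaf — visit J.
        At C: no right child.
      At N: no right child.
    At E: no right child.
At X: go right to S.
  Visit S.
  At S: go left to K.
    K is a leaf — visit K.
  At S: no right child.
Full pre-order sequence: X, W, U, P, E, N, C, Y, J, S, K.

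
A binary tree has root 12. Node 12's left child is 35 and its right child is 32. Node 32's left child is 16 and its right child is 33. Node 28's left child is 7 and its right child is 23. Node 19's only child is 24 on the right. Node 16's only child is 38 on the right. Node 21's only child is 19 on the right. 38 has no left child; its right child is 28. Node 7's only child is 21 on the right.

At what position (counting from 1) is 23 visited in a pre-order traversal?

Pre-order visits the node, then its left subtree, then its right subtree.
Visit 12.
At 12: go left to 35.
  35 is a leaf — visit 35.
At 12: go right to 32.
  Visit 32.
  At 32: go left to 16.
    Visit 16.
    At 16: no left child.
    At 16: go right to 38.
      Visit 38.
      At 38: no left child.
      At 38: go right to 28.
        Visit 28.
        At 28: go left to 7.
          Visit 7.
          At 7: no left child.
          At 7: go right to 21.
            Visit 21.
            At 21: no left child.
            At 21: go right to 19.
              Visit 19.
              At 19: no left child.
              At 19: go right to 24.
                24 is a leaf — visit 24.
        At 28: go right to 23.
          23 is a leaf — visit 23.
  At 32: go right to 33.
    33 is a leaf — visit 33.
Full pre-order sequence: 12, 35, 32, 16, 38, 28, 7, 21, 19, 24, 23, 33.

11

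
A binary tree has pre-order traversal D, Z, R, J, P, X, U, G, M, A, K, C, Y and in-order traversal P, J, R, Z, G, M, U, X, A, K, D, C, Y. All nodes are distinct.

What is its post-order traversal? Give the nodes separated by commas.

P, J, R, M, G, U, K, A, X, Z, Y, C, D

The first element of pre-order is the root; it splits in-order into left and right subtrees.
Root D: left subtree has 10 nodes {P, J, R, Z, G, M, U, X, A, K}, right has 2 {C, Y}.
  Root Z: left subtree has 3 nodes {P, J, R}, right has 6 {G, M, U, X, A, K}.
    Root R: left subtree has 2 nodes {P, J}, right has 0 { }.
      Root J: left subtree has 1 node {P}, right has 0 { }.
    Root X: left subtree has 3 nodes {G, M, U}, right has 2 {A, K}.
      Root U: left subtree has 2 nodes {G, M}, right has 0 { }.
        Root G: left subtree has 0 nodes { }, right has 1 {M}.
      Root A: left subtree has 0 nodes { }, right has 1 {K}.
  Root C: left subtree has 0 nodes { }, right has 1 {Y}.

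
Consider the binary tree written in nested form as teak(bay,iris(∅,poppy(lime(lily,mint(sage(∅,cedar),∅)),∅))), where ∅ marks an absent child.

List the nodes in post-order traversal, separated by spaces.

Post-order visits the left subtree, then the right subtree, then the node.
At teak: go left to bay.
  bay is a leaf — visit bay.
At teak: go right to iris.
  At iris: no left child.
  At iris: go right to poppy.
    At poppy: go left to lime.
      At lime: go left to lily.
        lily is a leaf — visit lily.
      At lime: go right to mint.
        At mint: go left to sage.
          At sage: no left child.
          At sage: go right to cedar.
            cedar is a leaf — visit cedar.
          Visit sage.
        At mint: no right child.
        Visit mint.
      Visit lime.
    At poppy: no right child.
    Visit poppy.
  Visit iris.
Visit teak.

bay lily cedar sage mint lime poppy iris teak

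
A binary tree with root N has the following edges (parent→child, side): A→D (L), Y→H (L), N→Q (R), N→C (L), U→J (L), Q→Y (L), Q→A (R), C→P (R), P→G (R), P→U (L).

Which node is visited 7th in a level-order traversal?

U

Level-order visits nodes level by level from the root, left to right within each level.
Level 0: N
Level 1: C, Q
Level 2: P, Y, A
Level 3: U, G, H, D
Level 4: J
Full level-order sequence: N, C, Q, P, Y, A, U, G, H, D, J.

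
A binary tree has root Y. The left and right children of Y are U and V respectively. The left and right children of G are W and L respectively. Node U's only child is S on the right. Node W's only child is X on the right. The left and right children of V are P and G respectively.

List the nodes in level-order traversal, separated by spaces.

Y U V S P G W L X

Level-order visits nodes level by level from the root, left to right within each level.
Level 0: Y
Level 1: U, V
Level 2: S, P, G
Level 3: W, L
Level 4: X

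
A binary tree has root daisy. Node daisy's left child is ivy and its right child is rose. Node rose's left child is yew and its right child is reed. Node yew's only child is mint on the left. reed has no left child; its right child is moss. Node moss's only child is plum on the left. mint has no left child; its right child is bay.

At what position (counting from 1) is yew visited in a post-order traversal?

Post-order visits the left subtree, then the right subtree, then the node.
At daisy: go left to ivy.
  ivy is a leaf — visit ivy.
At daisy: go right to rose.
  At rose: go left to yew.
    At yew: go left to mint.
      At mint: no left child.
      At mint: go right to bay.
        bay is a leaf — visit bay.
      Visit mint.
    At yew: no right child.
    Visit yew.
  At rose: go right to reed.
    At reed: no left child.
    At reed: go right to moss.
      At moss: go left to plum.
        plum is a leaf — visit plum.
      At moss: no right child.
      Visit moss.
    Visit reed.
  Visit rose.
Visit daisy.
Full post-order sequence: ivy, bay, mint, yew, plum, moss, reed, rose, daisy.

4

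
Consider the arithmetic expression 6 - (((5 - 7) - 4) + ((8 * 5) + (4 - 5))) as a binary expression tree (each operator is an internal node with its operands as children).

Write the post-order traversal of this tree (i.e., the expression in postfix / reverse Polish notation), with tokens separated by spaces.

Post-order on an expression tree gives postfix notation: for each operator, emit left operand, right operand, then the operator.

6 5 7 - 4 - 8 5 * 4 5 - + + -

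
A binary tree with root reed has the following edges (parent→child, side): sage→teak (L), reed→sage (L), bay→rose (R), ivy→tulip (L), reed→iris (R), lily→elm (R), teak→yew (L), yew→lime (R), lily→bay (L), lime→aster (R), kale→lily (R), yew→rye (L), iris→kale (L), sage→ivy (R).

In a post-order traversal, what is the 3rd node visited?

lime

Post-order visits the left subtree, then the right subtree, then the node.
At reed: go left to sage.
  At sage: go left to teak.
    At teak: go left to yew.
      At yew: go left to rye.
        rye is a leaf — visit rye.
      At yew: go right to lime.
        At lime: no left child.
        At lime: go right to aster.
          aster is a leaf — visit aster.
        Visit lime.
      Visit yew.
    At teak: no right child.
    Visit teak.
  At sage: go right to ivy.
    At ivy: go left to tulip.
      tulip is a leaf — visit tulip.
    At ivy: no right child.
    Visit ivy.
  Visit sage.
At reed: go right to iris.
  At iris: go left to kale.
    At kale: no left child.
    At kale: go right to lily.
      At lily: go left to bay.
        At bay: no left child.
        At bay: go right to rose.
          rose is a leaf — visit rose.
        Visit bay.
      At lily: go right to elm.
        elm is a leaf — visit elm.
      Visit lily.
    Visit kale.
  At iris: no right child.
  Visit iris.
Visit reed.
Full post-order sequence: rye, aster, lime, yew, teak, tulip, ivy, sage, rose, bay, elm, lily, kale, iris, reed.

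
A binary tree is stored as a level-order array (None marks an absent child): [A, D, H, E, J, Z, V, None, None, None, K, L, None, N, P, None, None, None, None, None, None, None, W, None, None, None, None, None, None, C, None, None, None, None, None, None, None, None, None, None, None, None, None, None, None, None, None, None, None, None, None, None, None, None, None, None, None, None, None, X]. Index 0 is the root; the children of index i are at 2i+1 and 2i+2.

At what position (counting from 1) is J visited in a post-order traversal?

Post-order visits the left subtree, then the right subtree, then the node.
At A: go left to D.
  At D: go left to E.
    E is a leaf — visit E.
  At D: go right to J.
    At J: no left child.
    At J: go right to K.
      At K: no left child.
      At K: go right to W.
        W is a leaf — visit W.
      Visit K.
    Visit J.
  Visit D.
At A: go right to H.
  At H: go left to Z.
    At Z: go left to L.
      L is a leaf — visit L.
    At Z: no right child.
    Visit Z.
  At H: go right to V.
    At V: go left to N.
      N is a leaf — visit N.
    At V: go right to P.
      At P: go left to C.
        At C: go left to X.
          X is a leaf — visit X.
        At C: no right child.
        Visit C.
      At P: no right child.
      Visit P.
    Visit V.
  Visit H.
Visit A.
Full post-order sequence: E, W, K, J, D, L, Z, N, X, C, P, V, H, A.

4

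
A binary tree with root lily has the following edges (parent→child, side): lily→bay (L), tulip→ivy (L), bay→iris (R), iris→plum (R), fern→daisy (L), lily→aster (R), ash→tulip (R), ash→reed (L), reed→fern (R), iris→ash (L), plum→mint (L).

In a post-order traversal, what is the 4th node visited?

ivy

Post-order visits the left subtree, then the right subtree, then the node.
At lily: go left to bay.
  At bay: no left child.
  At bay: go right to iris.
    At iris: go left to ash.
      At ash: go left to reed.
        At reed: no left child.
        At reed: go right to fern.
          At fern: go left to daisy.
            daisy is a leaf — visit daisy.
          At fern: no right child.
          Visit fern.
        Visit reed.
      At ash: go right to tulip.
        At tulip: go left to ivy.
          ivy is a leaf — visit ivy.
        At tulip: no right child.
        Visit tulip.
      Visit ash.
    At iris: go right to plum.
      At plum: go left to mint.
        mint is a leaf — visit mint.
      At plum: no right child.
      Visit plum.
    Visit iris.
  Visit bay.
At lily: go right to aster.
  aster is a leaf — visit aster.
Visit lily.
Full post-order sequence: daisy, fern, reed, ivy, tulip, ash, mint, plum, iris, bay, aster, lily.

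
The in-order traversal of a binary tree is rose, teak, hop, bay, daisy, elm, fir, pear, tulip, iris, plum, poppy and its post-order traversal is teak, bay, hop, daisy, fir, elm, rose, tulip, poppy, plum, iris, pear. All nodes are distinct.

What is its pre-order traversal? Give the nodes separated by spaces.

The last element of post-order is the root; it splits in-order into left and right subtrees.
Root pear: left subtree has 7 nodes {rose, teak, hop, bay, daisy, elm, fir}, right has 4 {tulip, iris, plum, poppy}.
  Root rose: left subtree has 0 nodes { }, right has 6 {teak, hop, bay, daisy, elm, fir}.
    Root elm: left subtree has 4 nodes {teak, hop, bay, daisy}, right has 1 {fir}.
      Root daisy: left subtree has 3 nodes {teak, hop, bay}, right has 0 { }.
        Root hop: left subtree has 1 node {teak}, right has 1 {bay}.
  Root iris: left subtree has 1 node {tulip}, right has 2 {plum, poppy}.
    Root plum: left subtree has 0 nodes { }, right has 1 {poppy}.

pear rose elm daisy hop teak bay fir iris tulip plum poppy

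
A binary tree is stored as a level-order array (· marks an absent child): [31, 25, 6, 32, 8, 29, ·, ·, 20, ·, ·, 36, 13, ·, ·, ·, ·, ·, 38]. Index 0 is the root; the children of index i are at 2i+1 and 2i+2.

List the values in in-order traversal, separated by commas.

32, 20, 38, 25, 8, 31, 36, 29, 13, 6

In-order visits the left subtree, then the node, then the right subtree.
At 31: go left to 25.
  At 25: go left to 32.
    At 32: no left child.
    Visit 32.
    At 32: go right to 20.
      At 20: no left child.
      Visit 20.
      At 20: go right to 38.
        38 is a leaf — visit 38.
  Visit 25.
  At 25: go right to 8.
    8 is a leaf — visit 8.
Visit 31.
At 31: go right to 6.
  At 6: go left to 29.
    At 29: go left to 36.
      36 is a leaf — visit 36.
    Visit 29.
    At 29: go right to 13.
      13 is a leaf — visit 13.
  Visit 6.
  At 6: no right child.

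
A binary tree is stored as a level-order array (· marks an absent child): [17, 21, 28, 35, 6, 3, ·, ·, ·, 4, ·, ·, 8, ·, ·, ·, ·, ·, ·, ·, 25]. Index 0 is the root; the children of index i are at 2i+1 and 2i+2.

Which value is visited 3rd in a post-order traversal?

4

Post-order visits the left subtree, then the right subtree, then the node.
At 17: go left to 21.
  At 21: go left to 35.
    35 is a leaf — visit 35.
  At 21: go right to 6.
    At 6: go left to 4.
      At 4: no left child.
      At 4: go right to 25.
        25 is a leaf — visit 25.
      Visit 4.
    At 6: no right child.
    Visit 6.
  Visit 21.
At 17: go right to 28.
  At 28: go left to 3.
    At 3: no left child.
    At 3: go right to 8.
      8 is a leaf — visit 8.
    Visit 3.
  At 28: no right child.
  Visit 28.
Visit 17.
Full post-order sequence: 35, 25, 4, 6, 21, 8, 3, 28, 17.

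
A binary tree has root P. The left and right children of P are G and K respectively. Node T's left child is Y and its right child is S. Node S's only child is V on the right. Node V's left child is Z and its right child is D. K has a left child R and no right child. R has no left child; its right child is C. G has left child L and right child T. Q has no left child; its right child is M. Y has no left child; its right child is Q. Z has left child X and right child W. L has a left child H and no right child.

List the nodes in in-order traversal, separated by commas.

In-order visits the left subtree, then the node, then the right subtree.
At P: go left to G.
  At G: go left to L.
    At L: go left to H.
      H is a leaf — visit H.
    Visit L.
    At L: no right child.
  Visit G.
  At G: go right to T.
    At T: go left to Y.
      At Y: no left child.
      Visit Y.
      At Y: go right to Q.
        At Q: no left child.
        Visit Q.
        At Q: go right to M.
          M is a leaf — visit M.
    Visit T.
    At T: go right to S.
      At S: no left child.
      Visit S.
      At S: go right to V.
        At V: go left to Z.
          At Z: go left to X.
            X is a leaf — visit X.
          Visit Z.
          At Z: go right to W.
            W is a leaf — visit W.
        Visit V.
        At V: go right to D.
          D is a leaf — visit D.
Visit P.
At P: go right to K.
  At K: go left to R.
    At R: no left child.
    Visit R.
    At R: go right to C.
      C is a leaf — visit C.
  Visit K.
  At K: no right child.

H, L, G, Y, Q, M, T, S, X, Z, W, V, D, P, R, C, K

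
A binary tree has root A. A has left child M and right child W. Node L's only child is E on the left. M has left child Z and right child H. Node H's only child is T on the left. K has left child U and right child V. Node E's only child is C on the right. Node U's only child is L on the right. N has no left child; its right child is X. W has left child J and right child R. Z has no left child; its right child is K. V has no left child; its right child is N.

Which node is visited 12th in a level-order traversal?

Level-order visits nodes level by level from the root, left to right within each level.
Level 0: A
Level 1: M, W
Level 2: Z, H, J, R
Level 3: K, T
Level 4: U, V
Level 5: L, N
Level 6: E, X
Level 7: C
Full level-order sequence: A, M, W, Z, H, J, R, K, T, U, V, L, N, E, X, C.

L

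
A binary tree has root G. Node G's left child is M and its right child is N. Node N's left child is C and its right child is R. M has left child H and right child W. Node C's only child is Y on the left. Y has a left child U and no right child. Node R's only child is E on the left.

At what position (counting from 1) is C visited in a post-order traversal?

6

Post-order visits the left subtree, then the right subtree, then the node.
At G: go left to M.
  At M: go left to H.
    H is a leaf — visit H.
  At M: go right to W.
    W is a leaf — visit W.
  Visit M.
At G: go right to N.
  At N: go left to C.
    At C: go left to Y.
      At Y: go left to U.
        U is a leaf — visit U.
      At Y: no right child.
      Visit Y.
    At C: no right child.
    Visit C.
  At N: go right to R.
    At R: go left to E.
      E is a leaf — visit E.
    At R: no right child.
    Visit R.
  Visit N.
Visit G.
Full post-order sequence: H, W, M, U, Y, C, E, R, N, G.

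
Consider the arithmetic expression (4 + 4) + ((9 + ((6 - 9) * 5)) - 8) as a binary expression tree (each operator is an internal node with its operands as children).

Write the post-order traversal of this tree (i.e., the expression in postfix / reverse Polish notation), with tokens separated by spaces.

4 4 + 9 6 9 - 5 * + 8 - +

Post-order on an expression tree gives postfix notation: for each operator, emit left operand, right operand, then the operator.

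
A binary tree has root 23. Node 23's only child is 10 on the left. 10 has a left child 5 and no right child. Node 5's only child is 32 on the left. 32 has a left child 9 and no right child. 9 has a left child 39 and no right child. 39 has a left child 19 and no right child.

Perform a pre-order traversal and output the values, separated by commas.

Pre-order visits the node, then its left subtree, then its right subtree.
Visit 23.
At 23: go left to 10.
  Visit 10.
  At 10: go left to 5.
    Visit 5.
    At 5: go left to 32.
      Visit 32.
      At 32: go left to 9.
        Visit 9.
        At 9: go left to 39.
          Visit 39.
          At 39: go left to 19.
            19 is a leaf — visit 19.
          At 39: no right child.
        At 9: no right child.
      At 32: no right child.
    At 5: no right child.
  At 10: no right child.
At 23: no right child.

23, 10, 5, 32, 9, 39, 19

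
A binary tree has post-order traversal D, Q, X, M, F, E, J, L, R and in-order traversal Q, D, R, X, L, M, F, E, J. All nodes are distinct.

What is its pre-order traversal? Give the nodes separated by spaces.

The last element of post-order is the root; it splits in-order into left and right subtrees.
Root R: left subtree has 2 nodes {Q, D}, right has 6 {X, L, M, F, E, J}.
  Root Q: left subtree has 0 nodes { }, right has 1 {D}.
  Root L: left subtree has 1 node {X}, right has 4 {M, F, E, J}.
    Root J: left subtree has 3 nodes {M, F, E}, right has 0 { }.
      Root E: left subtree has 2 nodes {M, F}, right has 0 { }.
        Root F: left subtree has 1 node {M}, right has 0 { }.

R Q D L X J E F M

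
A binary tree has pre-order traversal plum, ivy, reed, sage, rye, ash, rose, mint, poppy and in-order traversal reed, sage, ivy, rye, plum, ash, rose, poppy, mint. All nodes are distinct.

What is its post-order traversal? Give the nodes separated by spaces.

The first element of pre-order is the root; it splits in-order into left and right subtrees.
Root plum: left subtree has 4 nodes {reed, sage, ivy, rye}, right has 4 {ash, rose, poppy, mint}.
  Root ivy: left subtree has 2 nodes {reed, sage}, right has 1 {rye}.
    Root reed: left subtree has 0 nodes { }, right has 1 {sage}.
  Root ash: left subtree has 0 nodes { }, right has 3 {rose, poppy, mint}.
    Root rose: left subtree has 0 nodes { }, right has 2 {poppy, mint}.
      Root mint: left subtree has 1 node {poppy}, right has 0 { }.

sage reed rye ivy poppy mint rose ash plum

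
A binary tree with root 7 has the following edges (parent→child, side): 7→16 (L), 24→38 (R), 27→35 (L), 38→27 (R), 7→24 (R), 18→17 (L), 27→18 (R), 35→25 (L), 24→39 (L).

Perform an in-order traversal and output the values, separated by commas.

In-order visits the left subtree, then the node, then the right subtree.
At 7: go left to 16.
  16 is a leaf — visit 16.
Visit 7.
At 7: go right to 24.
  At 24: go left to 39.
    39 is a leaf — visit 39.
  Visit 24.
  At 24: go right to 38.
    At 38: no left child.
    Visit 38.
    At 38: go right to 27.
      At 27: go left to 35.
        At 35: go left to 25.
          25 is a leaf — visit 25.
        Visit 35.
        At 35: no right child.
      Visit 27.
      At 27: go right to 18.
        At 18: go left to 17.
          17 is a leaf — visit 17.
        Visit 18.
        At 18: no right child.

16, 7, 39, 24, 38, 25, 35, 27, 17, 18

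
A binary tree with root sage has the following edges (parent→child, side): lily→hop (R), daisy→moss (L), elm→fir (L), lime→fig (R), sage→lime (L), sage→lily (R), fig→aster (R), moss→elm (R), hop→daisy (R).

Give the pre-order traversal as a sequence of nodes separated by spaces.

sage lime fig aster lily hop daisy moss elm fir

Pre-order visits the node, then its left subtree, then its right subtree.
Visit sage.
At sage: go left to lime.
  Visit lime.
  At lime: no left child.
  At lime: go right to fig.
    Visit fig.
    At fig: no left child.
    At fig: go right to aster.
      aster is a leaf — visit aster.
At sage: go right to lily.
  Visit lily.
  At lily: no left child.
  At lily: go right to hop.
    Visit hop.
    At hop: no left child.
    At hop: go right to daisy.
      Visit daisy.
      At daisy: go left to moss.
        Visit moss.
        At moss: no left child.
        At moss: go right to elm.
          Visit elm.
          At elm: go left to fir.
            fir is a leaf — visit fir.
          At elm: no right child.
      At daisy: no right child.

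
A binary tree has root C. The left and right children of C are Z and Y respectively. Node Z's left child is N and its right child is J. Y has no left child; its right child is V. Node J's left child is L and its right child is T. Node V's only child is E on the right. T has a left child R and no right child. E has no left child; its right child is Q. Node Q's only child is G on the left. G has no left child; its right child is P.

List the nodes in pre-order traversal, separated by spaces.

Pre-order visits the node, then its left subtree, then its right subtree.
Visit C.
At C: go left to Z.
  Visit Z.
  At Z: go left to N.
    N is a leaf — visit N.
  At Z: go right to J.
    Visit J.
    At J: go left to L.
      L is a leaf — visit L.
    At J: go right to T.
      Visit T.
      At T: go left to R.
        R is a leaf — visit R.
      At T: no right child.
At C: go right to Y.
  Visit Y.
  At Y: no left child.
  At Y: go right to V.
    Visit V.
    At V: no left child.
    At V: go right to E.
      Visit E.
      At E: no left child.
      At E: go right to Q.
        Visit Q.
        At Q: go left to G.
          Visit G.
          At G: no left child.
          At G: go right to P.
            P is a leaf — visit P.
        At Q: no right child.

C Z N J L T R Y V E Q G P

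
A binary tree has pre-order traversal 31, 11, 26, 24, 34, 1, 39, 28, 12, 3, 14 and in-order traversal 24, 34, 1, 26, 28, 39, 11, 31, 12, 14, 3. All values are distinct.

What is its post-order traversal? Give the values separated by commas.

The first element of pre-order is the root; it splits in-order into left and right subtrees.
Root 31: left subtree has 7 nodes {24, 34, 1, 26, 28, 39, 11}, right has 3 {12, 14, 3}.
  Root 11: left subtree has 6 nodes {24, 34, 1, 26, 28, 39}, right has 0 { }.
    Root 26: left subtree has 3 nodes {24, 34, 1}, right has 2 {28, 39}.
      Root 24: left subtree has 0 nodes { }, right has 2 {34, 1}.
        Root 34: left subtree has 0 nodes { }, right has 1 {1}.
      Root 39: left subtree has 1 node {28}, right has 0 { }.
  Root 12: left subtree has 0 nodes { }, right has 2 {14, 3}.
    Root 3: left subtree has 1 node {14}, right has 0 { }.

1, 34, 24, 28, 39, 26, 11, 14, 3, 12, 31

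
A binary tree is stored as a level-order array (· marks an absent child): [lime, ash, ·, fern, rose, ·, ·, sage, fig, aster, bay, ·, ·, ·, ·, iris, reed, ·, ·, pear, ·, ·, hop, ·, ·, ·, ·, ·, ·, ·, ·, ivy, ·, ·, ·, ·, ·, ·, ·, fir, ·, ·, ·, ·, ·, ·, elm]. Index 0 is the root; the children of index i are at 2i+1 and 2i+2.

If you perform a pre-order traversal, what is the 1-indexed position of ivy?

Pre-order visits the node, then its left subtree, then its right subtree.
Visit lime.
At lime: go left to ash.
  Visit ash.
  At ash: go left to fern.
    Visit fern.
    At fern: go left to sage.
      Visit sage.
      At sage: go left to iris.
        Visit iris.
        At iris: go left to ivy.
          ivy is a leaf — visit ivy.
        At iris: no right child.
      At sage: go right to reed.
        reed is a leaf — visit reed.
    At fern: go right to fig.
      fig is a leaf — visit fig.
  At ash: go right to rose.
    Visit rose.
    At rose: go left to aster.
      Visit aster.
      At aster: go left to pear.
        Visit pear.
        At pear: go left to fir.
          fir is a leaf — visit fir.
        At pear: no right child.
      At aster: no right child.
    At rose: go right to bay.
      Visit bay.
      At bay: no left child.
      At bay: go right to hop.
        Visit hop.
        At hop: no left child.
        At hop: go right to elm.
          elm is a leaf — visit elm.
At lime: no right child.
Full pre-order sequence: lime, ash, fern, sage, iris, ivy, reed, fig, rose, aster, pear, fir, bay, hop, elm.

6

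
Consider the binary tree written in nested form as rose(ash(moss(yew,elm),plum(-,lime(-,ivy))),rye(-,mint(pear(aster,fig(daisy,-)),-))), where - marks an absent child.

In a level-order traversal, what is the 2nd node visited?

Level-order visits nodes level by level from the root, left to right within each level.
Level 0: rose
Level 1: ash, rye
Level 2: moss, plum, mint
Level 3: yew, elm, lime, pear
Level 4: ivy, aster, fig
Level 5: daisy
Full level-order sequence: rose, ash, rye, moss, plum, mint, yew, elm, lime, pear, ivy, aster, fig, daisy.

ash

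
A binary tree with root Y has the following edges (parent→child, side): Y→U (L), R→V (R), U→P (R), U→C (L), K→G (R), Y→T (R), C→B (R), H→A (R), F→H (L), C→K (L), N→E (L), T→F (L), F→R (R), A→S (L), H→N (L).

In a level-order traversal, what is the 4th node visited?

C

Level-order visits nodes level by level from the root, left to right within each level.
Level 0: Y
Level 1: U, T
Level 2: C, P, F
Level 3: K, B, H, R
Level 4: G, N, A, V
Level 5: E, S
Full level-order sequence: Y, U, T, C, P, F, K, B, H, R, G, N, A, V, E, S.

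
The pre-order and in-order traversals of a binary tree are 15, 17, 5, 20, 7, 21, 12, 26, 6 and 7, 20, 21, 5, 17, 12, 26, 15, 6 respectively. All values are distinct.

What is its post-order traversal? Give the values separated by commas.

7, 21, 20, 5, 26, 12, 17, 6, 15

The first element of pre-order is the root; it splits in-order into left and right subtrees.
Root 15: left subtree has 7 nodes {7, 20, 21, 5, 17, 12, 26}, right has 1 {6}.
  Root 17: left subtree has 4 nodes {7, 20, 21, 5}, right has 2 {12, 26}.
    Root 5: left subtree has 3 nodes {7, 20, 21}, right has 0 { }.
      Root 20: left subtree has 1 node {7}, right has 1 {21}.
    Root 12: left subtree has 0 nodes { }, right has 1 {26}.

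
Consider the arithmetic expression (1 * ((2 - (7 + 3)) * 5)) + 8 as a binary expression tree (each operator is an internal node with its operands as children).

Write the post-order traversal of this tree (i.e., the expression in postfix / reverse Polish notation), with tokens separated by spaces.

1 2 7 3 + - 5 * * 8 +

Post-order on an expression tree gives postfix notation: for each operator, emit left operand, right operand, then the operator.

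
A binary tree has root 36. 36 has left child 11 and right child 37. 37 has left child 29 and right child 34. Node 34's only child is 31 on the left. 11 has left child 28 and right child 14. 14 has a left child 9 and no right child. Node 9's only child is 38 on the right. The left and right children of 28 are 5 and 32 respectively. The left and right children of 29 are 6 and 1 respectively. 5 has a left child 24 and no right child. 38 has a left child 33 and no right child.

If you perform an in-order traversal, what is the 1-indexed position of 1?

13

In-order visits the left subtree, then the node, then the right subtree.
At 36: go left to 11.
  At 11: go left to 28.
    At 28: go left to 5.
      At 5: go left to 24.
        24 is a leaf — visit 24.
      Visit 5.
      At 5: no right child.
    Visit 28.
    At 28: go right to 32.
      32 is a leaf — visit 32.
  Visit 11.
  At 11: go right to 14.
    At 14: go left to 9.
      At 9: no left child.
      Visit 9.
      At 9: go right to 38.
        At 38: go left to 33.
          33 is a leaf — visit 33.
        Visit 38.
        At 38: no right child.
    Visit 14.
    At 14: no right child.
Visit 36.
At 36: go right to 37.
  At 37: go left to 29.
    At 29: go left to 6.
      6 is a leaf — visit 6.
    Visit 29.
    At 29: go right to 1.
      1 is a leaf — visit 1.
  Visit 37.
  At 37: go right to 34.
    At 34: go left to 31.
      31 is a leaf — visit 31.
    Visit 34.
    At 34: no right child.
Full in-order sequence: 24, 5, 28, 32, 11, 9, 33, 38, 14, 36, 6, 29, 1, 37, 31, 34.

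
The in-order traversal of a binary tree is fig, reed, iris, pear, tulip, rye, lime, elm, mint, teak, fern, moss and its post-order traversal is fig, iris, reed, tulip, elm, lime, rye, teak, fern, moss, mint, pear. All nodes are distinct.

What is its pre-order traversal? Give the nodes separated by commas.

pear, reed, fig, iris, mint, rye, tulip, lime, elm, moss, fern, teak

The last element of post-order is the root; it splits in-order into left and right subtrees.
Root pear: left subtree has 3 nodes {fig, reed, iris}, right has 8 {tulip, rye, lime, elm, mint, teak, fern, moss}.
  Root reed: left subtree has 1 node {fig}, right has 1 {iris}.
  Root mint: left subtree has 4 nodes {tulip, rye, lime, elm}, right has 3 {teak, fern, moss}.
    Root rye: left subtree has 1 node {tulip}, right has 2 {lime, elm}.
      Root lime: left subtree has 0 nodes { }, right has 1 {elm}.
    Root moss: left subtree has 2 nodes {teak, fern}, right has 0 { }.
      Root fern: left subtree has 1 node {teak}, right has 0 { }.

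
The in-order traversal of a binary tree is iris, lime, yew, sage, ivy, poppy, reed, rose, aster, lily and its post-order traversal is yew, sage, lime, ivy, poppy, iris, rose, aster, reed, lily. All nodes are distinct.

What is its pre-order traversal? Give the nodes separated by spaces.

The last element of post-order is the root; it splits in-order into left and right subtrees.
Root lily: left subtree has 9 nodes {iris, lime, yew, sage, ivy, poppy, reed, rose, aster}, right has 0 { }.
  Root reed: left subtree has 6 nodes {iris, lime, yew, sage, ivy, poppy}, right has 2 {rose, aster}.
    Root iris: left subtree has 0 nodes { }, right has 5 {lime, yew, sage, ivy, poppy}.
      Root poppy: left subtree has 4 nodes {lime, yew, sage, ivy}, right has 0 { }.
        Root ivy: left subtree has 3 nodes {lime, yew, sage}, right has 0 { }.
          Root lime: left subtree has 0 nodes { }, right has 2 {yew, sage}.
            Root sage: left subtree has 1 node {yew}, right has 0 { }.
    Root aster: left subtree has 1 node {rose}, right has 0 { }.

lily reed iris poppy ivy lime sage yew aster rose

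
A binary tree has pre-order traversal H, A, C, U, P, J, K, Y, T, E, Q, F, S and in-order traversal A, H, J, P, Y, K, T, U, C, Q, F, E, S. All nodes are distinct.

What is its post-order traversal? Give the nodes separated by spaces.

The first element of pre-order is the root; it splits in-order into left and right subtrees.
Root H: left subtree has 1 node {A}, right has 11 {J, P, Y, K, T, U, C, Q, F, E, S}.
  Root C: left subtree has 6 nodes {J, P, Y, K, T, U}, right has 4 {Q, F, E, S}.
    Root U: left subtree has 5 nodes {J, P, Y, K, T}, right has 0 { }.
      Root P: left subtree has 1 node {J}, right has 3 {Y, K, T}.
        Root K: left subtree has 1 node {Y}, right has 1 {T}.
    Root E: left subtree has 2 nodes {Q, F}, right has 1 {S}.
      Root Q: left subtree has 0 nodes { }, right has 1 {F}.

A J Y T K P U F Q S E C H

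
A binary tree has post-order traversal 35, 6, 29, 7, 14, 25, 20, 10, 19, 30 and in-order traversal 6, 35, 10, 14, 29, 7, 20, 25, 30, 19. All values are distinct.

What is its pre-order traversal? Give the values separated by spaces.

30 10 6 35 20 14 7 29 25 19

The last element of post-order is the root; it splits in-order into left and right subtrees.
Root 30: left subtree has 8 nodes {6, 35, 10, 14, 29, 7, 20, 25}, right has 1 {19}.
  Root 10: left subtree has 2 nodes {6, 35}, right has 5 {14, 29, 7, 20, 25}.
    Root 6: left subtree has 0 nodes { }, right has 1 {35}.
    Root 20: left subtree has 3 nodes {14, 29, 7}, right has 1 {25}.
      Root 14: left subtree has 0 nodes { }, right has 2 {29, 7}.
        Root 7: left subtree has 1 node {29}, right has 0 { }.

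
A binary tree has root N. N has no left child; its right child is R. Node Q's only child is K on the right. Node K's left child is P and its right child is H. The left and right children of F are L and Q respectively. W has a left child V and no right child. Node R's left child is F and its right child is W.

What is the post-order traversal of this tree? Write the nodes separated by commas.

Post-order visits the left subtree, then the right subtree, then the node.
At N: no left child.
At N: go right to R.
  At R: go left to F.
    At F: go left to L.
      L is a leaf — visit L.
    At F: go right to Q.
      At Q: no left child.
      At Q: go right to K.
        At K: go left to P.
          P is a leaf — visit P.
        At K: go right to H.
          H is a leaf — visit H.
        Visit K.
      Visit Q.
    Visit F.
  At R: go right to W.
    At W: go left to V.
      V is a leaf — visit V.
    At W: no right child.
    Visit W.
  Visit R.
Visit N.

L, P, H, K, Q, F, V, W, R, N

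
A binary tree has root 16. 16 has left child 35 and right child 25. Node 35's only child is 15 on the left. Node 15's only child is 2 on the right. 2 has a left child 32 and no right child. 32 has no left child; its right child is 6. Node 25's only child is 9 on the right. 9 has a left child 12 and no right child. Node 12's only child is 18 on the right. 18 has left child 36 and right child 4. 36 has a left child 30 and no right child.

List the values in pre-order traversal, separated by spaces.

Pre-order visits the node, then its left subtree, then its right subtree.
Visit 16.
At 16: go left to 35.
  Visit 35.
  At 35: go left to 15.
    Visit 15.
    At 15: no left child.
    At 15: go right to 2.
      Visit 2.
      At 2: go left to 32.
        Visit 32.
        At 32: no left child.
        At 32: go right to 6.
          6 is a leaf — visit 6.
      At 2: no right child.
  At 35: no right child.
At 16: go right to 25.
  Visit 25.
  At 25: no left child.
  At 25: go right to 9.
    Visit 9.
    At 9: go left to 12.
      Visit 12.
      At 12: no left child.
      At 12: go right to 18.
        Visit 18.
        At 18: go left to 36.
          Visit 36.
          At 36: go left to 30.
            30 is a leaf — visit 30.
          At 36: no right child.
        At 18: go right to 4.
          4 is a leaf — visit 4.
    At 9: no right child.

16 35 15 2 32 6 25 9 12 18 36 30 4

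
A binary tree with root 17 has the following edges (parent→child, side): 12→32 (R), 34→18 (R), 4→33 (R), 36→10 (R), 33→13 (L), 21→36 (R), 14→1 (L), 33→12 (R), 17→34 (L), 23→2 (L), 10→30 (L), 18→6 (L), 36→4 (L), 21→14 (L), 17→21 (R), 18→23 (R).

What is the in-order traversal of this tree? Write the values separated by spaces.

34 6 18 2 23 17 1 14 21 4 13 33 12 32 36 30 10

In-order visits the left subtree, then the node, then the right subtree.
At 17: go left to 34.
  At 34: no left child.
  Visit 34.
  At 34: go right to 18.
    At 18: go left to 6.
      6 is a leaf — visit 6.
    Visit 18.
    At 18: go right to 23.
      At 23: go left to 2.
        2 is a leaf — visit 2.
      Visit 23.
      At 23: no right child.
Visit 17.
At 17: go right to 21.
  At 21: go left to 14.
    At 14: go left to 1.
      1 is a leaf — visit 1.
    Visit 14.
    At 14: no right child.
  Visit 21.
  At 21: go right to 36.
    At 36: go left to 4.
      At 4: no left child.
      Visit 4.
      At 4: go right to 33.
        At 33: go left to 13.
          13 is a leaf — visit 13.
        Visit 33.
        At 33: go right to 12.
          At 12: no left child.
          Visit 12.
          At 12: go right to 32.
            32 is a leaf — visit 32.
    Visit 36.
    At 36: go right to 10.
      At 10: go left to 30.
        30 is a leaf — visit 30.
      Visit 10.
      At 10: no right child.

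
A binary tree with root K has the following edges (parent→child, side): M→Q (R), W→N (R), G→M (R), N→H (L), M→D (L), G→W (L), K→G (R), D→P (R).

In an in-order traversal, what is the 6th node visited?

D

In-order visits the left subtree, then the node, then the right subtree.
At K: no left child.
Visit K.
At K: go right to G.
  At G: go left to W.
    At W: no left child.
    Visit W.
    At W: go right to N.
      At N: go left to H.
        H is a leaf — visit H.
      Visit N.
      At N: no right child.
  Visit G.
  At G: go right to M.
    At M: go left to D.
      At D: no left child.
      Visit D.
      At D: go right to P.
        P is a leaf — visit P.
    Visit M.
    At M: go right to Q.
      Q is a leaf — visit Q.
Full in-order sequence: K, W, H, N, G, D, P, M, Q.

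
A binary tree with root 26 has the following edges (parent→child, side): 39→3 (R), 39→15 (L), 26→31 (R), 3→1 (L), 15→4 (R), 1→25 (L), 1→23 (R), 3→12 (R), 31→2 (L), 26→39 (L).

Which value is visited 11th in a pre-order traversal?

2

Pre-order visits the node, then its left subtree, then its right subtree.
Visit 26.
At 26: go left to 39.
  Visit 39.
  At 39: go left to 15.
    Visit 15.
    At 15: no left child.
    At 15: go right to 4.
      4 is a leaf — visit 4.
  At 39: go right to 3.
    Visit 3.
    At 3: go left to 1.
      Visit 1.
      At 1: go left to 25.
        25 is a leaf — visit 25.
      At 1: go right to 23.
        23 is a leaf — visit 23.
    At 3: go right to 12.
      12 is a leaf — visit 12.
At 26: go right to 31.
  Visit 31.
  At 31: go left to 2.
    2 is a leaf — visit 2.
  At 31: no right child.
Full pre-order sequence: 26, 39, 15, 4, 3, 1, 25, 23, 12, 31, 2.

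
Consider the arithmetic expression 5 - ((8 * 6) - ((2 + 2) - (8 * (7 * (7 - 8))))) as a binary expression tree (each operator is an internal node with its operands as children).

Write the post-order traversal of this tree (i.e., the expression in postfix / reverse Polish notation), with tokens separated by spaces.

5 8 6 * 2 2 + 8 7 7 8 - * * - - -

Post-order on an expression tree gives postfix notation: for each operator, emit left operand, right operand, then the operator.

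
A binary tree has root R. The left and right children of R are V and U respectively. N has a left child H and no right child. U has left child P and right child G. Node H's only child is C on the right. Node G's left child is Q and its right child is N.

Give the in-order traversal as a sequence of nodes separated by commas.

V, R, P, U, Q, G, H, C, N

In-order visits the left subtree, then the node, then the right subtree.
At R: go left to V.
  V is a leaf — visit V.
Visit R.
At R: go right to U.
  At U: go left to P.
    P is a leaf — visit P.
  Visit U.
  At U: go right to G.
    At G: go left to Q.
      Q is a leaf — visit Q.
    Visit G.
    At G: go right to N.
      At N: go left to H.
        At H: no left child.
        Visit H.
        At H: go right to C.
          C is a leaf — visit C.
      Visit N.
      At N: no right child.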